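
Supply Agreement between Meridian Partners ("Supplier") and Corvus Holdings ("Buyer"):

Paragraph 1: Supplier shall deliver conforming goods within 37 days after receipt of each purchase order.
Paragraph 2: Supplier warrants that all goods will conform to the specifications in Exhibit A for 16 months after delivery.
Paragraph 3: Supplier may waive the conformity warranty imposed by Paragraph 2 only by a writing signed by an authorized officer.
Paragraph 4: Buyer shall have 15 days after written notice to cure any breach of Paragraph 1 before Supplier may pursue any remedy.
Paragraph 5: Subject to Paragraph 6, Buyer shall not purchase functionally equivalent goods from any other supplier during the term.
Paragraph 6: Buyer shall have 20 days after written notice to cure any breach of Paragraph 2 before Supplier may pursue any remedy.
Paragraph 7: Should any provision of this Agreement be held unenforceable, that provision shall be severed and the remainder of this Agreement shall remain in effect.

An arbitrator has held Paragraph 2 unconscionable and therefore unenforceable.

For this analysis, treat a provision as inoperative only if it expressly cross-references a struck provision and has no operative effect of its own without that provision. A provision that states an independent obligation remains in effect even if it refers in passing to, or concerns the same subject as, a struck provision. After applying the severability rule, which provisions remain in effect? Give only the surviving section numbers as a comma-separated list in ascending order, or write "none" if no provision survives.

Paragraph 2 is struck. Paragraph 3 has no operative effect of its own apart from Paragraph 2 and is therefore inoperative. Paragraph 6 has no operative effect of its own apart from Paragraph 2 and is therefore inoperative. Although Paragraph 5 refers to Paragraph 6, its operative terms do not depend on Paragraph 6, so it remains in effect. Paragraph 7 is a severability clause and preserves every provision that can still be given independent effect. The provisions still in force are Paragraph 1, Paragraph 4, Paragraph 5, and Paragraph 7.

1, 4, 5, 7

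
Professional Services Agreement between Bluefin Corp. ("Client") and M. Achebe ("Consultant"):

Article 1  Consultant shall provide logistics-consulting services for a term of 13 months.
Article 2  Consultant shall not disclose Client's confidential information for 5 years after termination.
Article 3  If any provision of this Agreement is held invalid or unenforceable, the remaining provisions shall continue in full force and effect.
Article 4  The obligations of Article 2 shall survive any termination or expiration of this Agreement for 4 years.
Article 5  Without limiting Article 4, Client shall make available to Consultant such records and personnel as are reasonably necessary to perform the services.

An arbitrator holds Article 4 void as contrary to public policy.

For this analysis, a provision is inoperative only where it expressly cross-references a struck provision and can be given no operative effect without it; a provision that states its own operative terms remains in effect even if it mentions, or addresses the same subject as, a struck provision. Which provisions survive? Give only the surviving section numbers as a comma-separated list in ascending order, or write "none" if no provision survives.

Article 4 is struck. Article 5 mentions Article 4 but its own obligation stands independently of Article 4, so Article 5 is not affected. No other provision's operative terms depend on Article 4. Under the severability clause in Article 3, the remaining provisions continue in force. Article 1, Article 2, Article 3, and Article 5 remain in effect.

1, 2, 3, 5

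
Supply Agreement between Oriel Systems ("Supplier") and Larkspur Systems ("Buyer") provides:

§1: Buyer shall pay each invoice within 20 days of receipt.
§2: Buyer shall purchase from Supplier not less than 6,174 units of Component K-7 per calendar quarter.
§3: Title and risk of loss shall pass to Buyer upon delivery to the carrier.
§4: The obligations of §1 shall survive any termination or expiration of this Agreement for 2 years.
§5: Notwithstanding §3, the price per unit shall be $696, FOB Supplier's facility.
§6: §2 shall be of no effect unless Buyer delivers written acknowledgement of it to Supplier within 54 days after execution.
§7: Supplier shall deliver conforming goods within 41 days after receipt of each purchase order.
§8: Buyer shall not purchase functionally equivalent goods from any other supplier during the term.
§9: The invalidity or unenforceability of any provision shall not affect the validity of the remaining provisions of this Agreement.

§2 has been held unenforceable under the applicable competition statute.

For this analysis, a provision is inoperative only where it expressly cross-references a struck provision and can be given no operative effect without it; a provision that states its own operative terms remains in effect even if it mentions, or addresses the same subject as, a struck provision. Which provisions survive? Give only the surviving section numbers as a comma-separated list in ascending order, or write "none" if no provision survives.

§2 is struck. §6 merely fixes the acknowledgement condition for §2; with §2 gone it has nothing to operate on and falls away. §9 is a severability clause and preserves every provision that can still be given independent effect. §1, §3, §4, §5, §7, §8, and §9 remain in effect.

1, 3, 4, 5, 7, 8, 9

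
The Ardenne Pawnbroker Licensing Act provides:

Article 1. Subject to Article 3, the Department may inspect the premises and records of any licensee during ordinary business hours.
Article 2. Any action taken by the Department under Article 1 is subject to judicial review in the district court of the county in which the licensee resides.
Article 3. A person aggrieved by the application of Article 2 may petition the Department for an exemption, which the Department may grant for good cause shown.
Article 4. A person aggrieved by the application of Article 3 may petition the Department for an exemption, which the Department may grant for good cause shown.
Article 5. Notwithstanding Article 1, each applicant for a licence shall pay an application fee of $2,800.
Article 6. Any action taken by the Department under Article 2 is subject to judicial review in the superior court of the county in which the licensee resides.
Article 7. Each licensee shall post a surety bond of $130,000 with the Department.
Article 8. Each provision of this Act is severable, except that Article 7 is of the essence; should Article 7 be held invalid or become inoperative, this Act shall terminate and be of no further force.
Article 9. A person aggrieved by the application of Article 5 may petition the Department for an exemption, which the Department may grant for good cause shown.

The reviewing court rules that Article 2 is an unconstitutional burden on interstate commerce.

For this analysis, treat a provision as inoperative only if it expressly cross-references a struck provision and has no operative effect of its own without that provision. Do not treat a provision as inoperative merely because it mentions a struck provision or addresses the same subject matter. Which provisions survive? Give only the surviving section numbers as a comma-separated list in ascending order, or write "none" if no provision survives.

Article 2 is struck. Article 3 merely fixes the exemption procedure for Article 2; with Article 2 gone it has nothing to operate on and falls away. The only function of Article 6 is the judicial-review right for Article 2, so it cannot stand once Article 2 is removed. Article 4 has no operative effect of its own apart from Article 3 and is therefore inoperative. Article 1 mentions Article 3 but its own obligation stands independently of Article 3, so Article 1 is not affected. Article 8 makes Article 7 an essential term, but Article 7 is unaffected, so the severability proviso in Article 8 preserves the remaining provisions. That leaves Article 1, Article 5, Article 7, Article 8, and Article 9 in effect.

1, 5, 7, 8, 9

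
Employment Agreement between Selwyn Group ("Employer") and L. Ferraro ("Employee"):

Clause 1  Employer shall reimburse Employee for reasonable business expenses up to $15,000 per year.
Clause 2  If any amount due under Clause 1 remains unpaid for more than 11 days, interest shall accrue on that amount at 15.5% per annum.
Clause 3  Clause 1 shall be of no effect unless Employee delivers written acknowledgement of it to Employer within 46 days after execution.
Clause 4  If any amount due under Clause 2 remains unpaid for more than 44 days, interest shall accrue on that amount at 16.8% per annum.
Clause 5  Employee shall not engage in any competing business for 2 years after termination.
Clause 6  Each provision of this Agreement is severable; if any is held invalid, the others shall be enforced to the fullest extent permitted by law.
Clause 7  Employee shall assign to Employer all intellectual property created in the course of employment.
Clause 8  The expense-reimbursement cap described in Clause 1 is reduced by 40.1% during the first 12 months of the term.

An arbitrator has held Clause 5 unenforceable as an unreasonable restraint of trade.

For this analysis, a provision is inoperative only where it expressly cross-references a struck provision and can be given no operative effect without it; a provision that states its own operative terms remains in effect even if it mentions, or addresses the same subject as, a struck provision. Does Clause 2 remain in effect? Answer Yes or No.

Yes

Clause 5 is struck. Nothing else in the Agreement is defined by reference to Clause 5. Under the severability clause in Clause 6, the remaining provisions continue in force. The provisions still in force are Clause 1, Clause 2, Clause 3, Clause 4, Clause 6, Clause 7, and Clause 8. Clause 2 is among the surviving provisions, so the answer is yes.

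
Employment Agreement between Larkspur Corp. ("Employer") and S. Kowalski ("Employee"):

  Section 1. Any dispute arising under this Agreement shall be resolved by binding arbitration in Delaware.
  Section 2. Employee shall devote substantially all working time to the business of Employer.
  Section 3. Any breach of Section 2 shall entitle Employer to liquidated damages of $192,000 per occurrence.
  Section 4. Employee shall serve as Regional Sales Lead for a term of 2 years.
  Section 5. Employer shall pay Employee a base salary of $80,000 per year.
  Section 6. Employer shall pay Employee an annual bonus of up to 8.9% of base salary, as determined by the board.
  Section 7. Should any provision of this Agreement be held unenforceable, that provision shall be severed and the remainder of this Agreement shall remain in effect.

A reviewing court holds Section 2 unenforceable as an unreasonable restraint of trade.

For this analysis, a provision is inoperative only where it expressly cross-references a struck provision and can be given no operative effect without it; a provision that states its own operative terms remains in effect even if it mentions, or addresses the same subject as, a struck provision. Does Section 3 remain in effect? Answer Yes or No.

Section 2 is struck. The whole of Section 3 is the liquidated-damages amount, defined by reference to Section 2, so Section 3 cannot stand once Section 2 is removed. Section 7 is a severability clause and preserves every provision that can still be given independent effect. Section 1, Section 4, Section 5, Section 6, and Section 7 remain in effect. Section 3 is among the inoperative provisions, so the answer is no.

No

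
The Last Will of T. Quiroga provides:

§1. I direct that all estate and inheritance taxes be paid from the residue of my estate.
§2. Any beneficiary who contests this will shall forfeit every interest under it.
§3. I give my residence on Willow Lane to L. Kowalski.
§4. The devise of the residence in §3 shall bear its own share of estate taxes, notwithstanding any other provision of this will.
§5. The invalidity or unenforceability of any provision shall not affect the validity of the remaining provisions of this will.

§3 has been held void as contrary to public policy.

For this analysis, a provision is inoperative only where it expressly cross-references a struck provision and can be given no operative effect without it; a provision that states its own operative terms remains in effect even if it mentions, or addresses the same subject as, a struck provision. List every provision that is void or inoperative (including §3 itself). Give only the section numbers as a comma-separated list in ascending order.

3, 4

§3 is struck. §4 operates only by reference to §3, so it falls with §3. Under the severability clause in §5, the remaining provisions continue in force. The provisions still in force are §1, §2, and §5.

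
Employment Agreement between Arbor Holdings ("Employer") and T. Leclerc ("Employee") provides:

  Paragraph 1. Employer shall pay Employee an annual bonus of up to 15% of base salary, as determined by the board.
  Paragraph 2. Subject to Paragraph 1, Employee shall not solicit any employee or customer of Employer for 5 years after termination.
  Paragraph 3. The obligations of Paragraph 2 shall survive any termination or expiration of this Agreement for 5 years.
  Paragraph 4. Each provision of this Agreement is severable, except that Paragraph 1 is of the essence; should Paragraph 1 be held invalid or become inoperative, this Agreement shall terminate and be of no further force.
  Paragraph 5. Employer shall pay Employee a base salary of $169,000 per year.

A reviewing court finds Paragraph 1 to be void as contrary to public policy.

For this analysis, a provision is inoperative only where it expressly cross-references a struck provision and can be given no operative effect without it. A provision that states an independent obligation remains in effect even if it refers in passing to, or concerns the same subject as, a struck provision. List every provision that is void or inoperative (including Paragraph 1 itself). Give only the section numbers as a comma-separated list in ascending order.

Paragraph 1 is struck. Nothing else in the Agreement is defined by reference to Paragraph 1. Paragraph 4 makes Paragraph 1 an essential term, and Paragraph 1 is the provision held invalid; under Paragraph 4, the entire Agreement is therefore void. No provision of the Agreement survives.

1, 2, 3, 4, 5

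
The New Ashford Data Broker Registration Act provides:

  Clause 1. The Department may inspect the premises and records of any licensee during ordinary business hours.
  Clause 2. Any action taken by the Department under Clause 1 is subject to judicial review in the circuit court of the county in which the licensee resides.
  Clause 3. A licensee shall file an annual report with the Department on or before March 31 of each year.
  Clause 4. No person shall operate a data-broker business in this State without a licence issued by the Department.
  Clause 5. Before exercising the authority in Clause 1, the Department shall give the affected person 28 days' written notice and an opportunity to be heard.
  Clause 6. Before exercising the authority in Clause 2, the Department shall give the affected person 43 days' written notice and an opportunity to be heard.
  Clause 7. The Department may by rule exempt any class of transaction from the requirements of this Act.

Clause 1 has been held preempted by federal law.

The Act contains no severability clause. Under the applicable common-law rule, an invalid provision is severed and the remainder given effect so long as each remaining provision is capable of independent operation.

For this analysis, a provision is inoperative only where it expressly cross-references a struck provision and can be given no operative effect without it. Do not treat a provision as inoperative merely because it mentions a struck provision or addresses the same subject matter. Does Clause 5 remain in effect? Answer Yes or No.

No

Clause 1 is struck. Clause 2 operates only by reference to Clause 1, so it falls with Clause 1. The only function of Clause 5 is the notice-and-hearing requirement for Clause 1, so it cannot stand once Clause 1 is removed. Clause 6 operates only by reference to Clause 2, so it falls with Clause 2. With no severability clause, the stated default rule severs what cannot stand and enforces each remaining provision that can operate on its own. The provisions still in force are Clause 3, Clause 4, and Clause 7. Clause 5 is among the inoperative provisions, so the answer is no.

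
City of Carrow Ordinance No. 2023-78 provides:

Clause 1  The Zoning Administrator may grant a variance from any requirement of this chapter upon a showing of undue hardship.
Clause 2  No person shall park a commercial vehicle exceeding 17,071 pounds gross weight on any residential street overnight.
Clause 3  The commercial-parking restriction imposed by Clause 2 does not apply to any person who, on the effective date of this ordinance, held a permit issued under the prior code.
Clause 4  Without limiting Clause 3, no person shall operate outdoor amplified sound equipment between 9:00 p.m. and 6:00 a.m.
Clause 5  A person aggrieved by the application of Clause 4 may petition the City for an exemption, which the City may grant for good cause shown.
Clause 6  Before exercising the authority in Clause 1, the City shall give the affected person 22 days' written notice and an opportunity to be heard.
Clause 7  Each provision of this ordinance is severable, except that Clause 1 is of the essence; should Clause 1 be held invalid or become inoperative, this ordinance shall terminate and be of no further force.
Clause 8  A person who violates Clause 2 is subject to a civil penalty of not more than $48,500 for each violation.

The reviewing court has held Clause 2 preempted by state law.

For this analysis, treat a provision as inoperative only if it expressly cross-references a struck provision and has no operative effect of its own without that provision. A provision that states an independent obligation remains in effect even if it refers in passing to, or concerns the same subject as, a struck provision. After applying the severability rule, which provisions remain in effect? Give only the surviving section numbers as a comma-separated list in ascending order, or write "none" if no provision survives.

1, 4, 5, 6, 7

Clause 2 is struck. Clause 3 has no operative effect of its own apart from Clause 2 and is therefore inoperative. Clause 8 has no operative effect of its own apart from Clause 2 and is therefore inoperative. Although Clause 4 refers to Clause 3, its operative terms do not depend on Clause 3, so it remains in effect. Clause 7 makes Clause 1 an essential term, but Clause 1 is unaffected, so the severability proviso in Clause 7 preserves the remaining provisions. The provisions still in force are Clause 1, Clause 4, Clause 5, Clause 6, and Clause 7.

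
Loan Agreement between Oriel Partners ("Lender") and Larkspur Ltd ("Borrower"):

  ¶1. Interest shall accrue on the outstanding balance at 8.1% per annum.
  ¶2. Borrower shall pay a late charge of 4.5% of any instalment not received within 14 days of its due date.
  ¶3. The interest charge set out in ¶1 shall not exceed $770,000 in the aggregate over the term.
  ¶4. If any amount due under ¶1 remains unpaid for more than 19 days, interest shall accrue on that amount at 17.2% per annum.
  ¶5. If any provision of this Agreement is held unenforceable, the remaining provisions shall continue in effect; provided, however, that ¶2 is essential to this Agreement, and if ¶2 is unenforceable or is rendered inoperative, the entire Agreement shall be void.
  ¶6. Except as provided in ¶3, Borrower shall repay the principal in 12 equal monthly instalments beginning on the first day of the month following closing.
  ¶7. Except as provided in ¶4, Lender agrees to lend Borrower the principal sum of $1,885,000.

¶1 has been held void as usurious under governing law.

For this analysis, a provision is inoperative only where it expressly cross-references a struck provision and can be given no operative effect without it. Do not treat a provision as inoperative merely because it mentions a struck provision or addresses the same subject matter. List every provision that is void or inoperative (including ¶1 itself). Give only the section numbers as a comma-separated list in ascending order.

¶1 is struck. ¶3 operates only by reference to ¶1, so it falls with ¶1. ¶4 has no operative effect of its own apart from ¶1 and is therefore inoperative. Although ¶6 refers to ¶3, its operative terms do not depend on ¶3, so it remains in effect. ¶7 mentions ¶4 but its own obligation stands independently of ¶4, so ¶7 is not affected. ¶5 makes ¶2 an essential term, but ¶2 is unaffected, so the severability proviso in ¶5 preserves the remaining provisions. The provisions still in force are ¶2, ¶5, ¶6, and ¶7.

1, 3, 4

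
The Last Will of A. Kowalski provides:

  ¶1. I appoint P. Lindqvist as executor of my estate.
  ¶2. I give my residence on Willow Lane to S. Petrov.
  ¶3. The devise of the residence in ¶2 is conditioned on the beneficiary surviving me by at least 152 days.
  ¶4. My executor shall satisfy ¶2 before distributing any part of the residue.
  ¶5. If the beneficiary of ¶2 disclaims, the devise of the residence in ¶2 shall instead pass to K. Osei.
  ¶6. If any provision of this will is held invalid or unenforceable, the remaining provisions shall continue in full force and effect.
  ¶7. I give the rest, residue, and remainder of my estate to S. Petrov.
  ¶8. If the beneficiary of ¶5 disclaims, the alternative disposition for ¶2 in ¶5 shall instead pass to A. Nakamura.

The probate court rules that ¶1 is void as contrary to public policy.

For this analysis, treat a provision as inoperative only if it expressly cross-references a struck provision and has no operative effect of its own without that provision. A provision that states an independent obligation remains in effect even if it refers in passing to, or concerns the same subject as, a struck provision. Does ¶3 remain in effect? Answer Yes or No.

¶1 is struck. No other provision's operative terms depend on ¶1. Under the severability clause in ¶6, the remaining provisions continue in force. The provisions still in force are ¶2, ¶3, ¶4, ¶5, ¶6, ¶7, and ¶8. ¶3 is among the surviving provisions, so the answer is yes.

Yes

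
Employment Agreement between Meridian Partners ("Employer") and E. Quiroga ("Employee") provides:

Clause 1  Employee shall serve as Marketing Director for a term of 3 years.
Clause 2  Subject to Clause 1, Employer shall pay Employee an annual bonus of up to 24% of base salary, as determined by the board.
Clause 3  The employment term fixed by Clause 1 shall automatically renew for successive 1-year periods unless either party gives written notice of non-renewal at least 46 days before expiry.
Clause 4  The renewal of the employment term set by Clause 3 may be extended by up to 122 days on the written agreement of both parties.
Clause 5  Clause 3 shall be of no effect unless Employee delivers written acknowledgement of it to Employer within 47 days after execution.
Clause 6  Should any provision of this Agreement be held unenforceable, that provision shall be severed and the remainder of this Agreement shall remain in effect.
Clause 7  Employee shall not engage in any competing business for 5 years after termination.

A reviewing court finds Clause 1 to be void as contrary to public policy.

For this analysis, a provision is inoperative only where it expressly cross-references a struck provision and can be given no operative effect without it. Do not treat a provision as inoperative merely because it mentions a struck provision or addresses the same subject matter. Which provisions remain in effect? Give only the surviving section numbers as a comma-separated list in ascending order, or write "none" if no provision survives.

2, 6, 7

Clause 1 is struck. Clause 3 does nothing except set the renewal of the employment term by reference to Clause 1; with Clause 1 gone it has no independent effect and is inoperative. Clause 4 operates only by reference to Clause 3, so it falls with Clause 3. Clause 5 operates only by reference to Clause 3, so it falls with Clause 3. Clause 2 mentions Clause 1 but its own obligation stands independently of Clause 1, so Clause 2 is not affected. Under the severability clause in Clause 6, the remaining provisions continue in force. That leaves Clause 2, Clause 6, and Clause 7 in effect.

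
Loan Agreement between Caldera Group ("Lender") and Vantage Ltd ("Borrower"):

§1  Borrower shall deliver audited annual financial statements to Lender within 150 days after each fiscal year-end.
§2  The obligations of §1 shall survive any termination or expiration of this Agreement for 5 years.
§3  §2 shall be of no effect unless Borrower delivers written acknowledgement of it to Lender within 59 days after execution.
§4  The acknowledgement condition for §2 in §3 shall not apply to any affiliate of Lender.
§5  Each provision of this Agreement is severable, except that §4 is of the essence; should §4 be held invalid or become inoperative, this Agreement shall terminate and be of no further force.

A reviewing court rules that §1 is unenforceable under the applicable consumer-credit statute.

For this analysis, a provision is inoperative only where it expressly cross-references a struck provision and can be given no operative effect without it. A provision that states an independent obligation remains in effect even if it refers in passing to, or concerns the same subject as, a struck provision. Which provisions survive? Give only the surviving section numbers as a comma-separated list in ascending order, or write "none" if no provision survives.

§1 is struck. The only function of §2 is the survival period for §1, so it cannot stand once §1 is removed. §3 merely fixes the acknowledgement condition for §2; with §2 gone it has nothing to operate on and falls away. §4 operates only by reference to §3, so it falls with §3. §5 makes §4 an essential term, and §4 has been rendered inoperative by the cascade; under §5, the entire Agreement is therefore void. No provision of the Agreement survives.

none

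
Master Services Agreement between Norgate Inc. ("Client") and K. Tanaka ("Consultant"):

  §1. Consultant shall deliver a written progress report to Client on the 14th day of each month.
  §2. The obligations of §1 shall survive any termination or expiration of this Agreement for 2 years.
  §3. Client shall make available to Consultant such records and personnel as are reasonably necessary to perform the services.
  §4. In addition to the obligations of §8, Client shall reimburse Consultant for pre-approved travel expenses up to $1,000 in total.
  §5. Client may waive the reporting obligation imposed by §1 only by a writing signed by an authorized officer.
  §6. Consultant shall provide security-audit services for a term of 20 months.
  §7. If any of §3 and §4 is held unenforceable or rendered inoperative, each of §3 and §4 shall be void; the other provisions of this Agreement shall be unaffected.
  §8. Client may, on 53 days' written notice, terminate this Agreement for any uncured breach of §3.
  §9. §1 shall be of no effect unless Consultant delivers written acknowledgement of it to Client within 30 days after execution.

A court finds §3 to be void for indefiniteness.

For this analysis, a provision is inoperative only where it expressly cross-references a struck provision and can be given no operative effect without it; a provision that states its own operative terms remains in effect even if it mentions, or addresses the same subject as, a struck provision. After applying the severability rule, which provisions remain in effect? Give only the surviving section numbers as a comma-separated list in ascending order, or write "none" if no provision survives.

§3 is struck. §8 has no operative effect of its own apart from §3 and is therefore inoperative. §7 declares §3 and §4 mutually dependent; since one of them has fallen, all of them are of no effect. That brings down §4 as well. The remainder continues in force under §7. The provisions still in force are §1, §2, §5, §6, §7, and §9.

1, 2, 5, 6, 7, 9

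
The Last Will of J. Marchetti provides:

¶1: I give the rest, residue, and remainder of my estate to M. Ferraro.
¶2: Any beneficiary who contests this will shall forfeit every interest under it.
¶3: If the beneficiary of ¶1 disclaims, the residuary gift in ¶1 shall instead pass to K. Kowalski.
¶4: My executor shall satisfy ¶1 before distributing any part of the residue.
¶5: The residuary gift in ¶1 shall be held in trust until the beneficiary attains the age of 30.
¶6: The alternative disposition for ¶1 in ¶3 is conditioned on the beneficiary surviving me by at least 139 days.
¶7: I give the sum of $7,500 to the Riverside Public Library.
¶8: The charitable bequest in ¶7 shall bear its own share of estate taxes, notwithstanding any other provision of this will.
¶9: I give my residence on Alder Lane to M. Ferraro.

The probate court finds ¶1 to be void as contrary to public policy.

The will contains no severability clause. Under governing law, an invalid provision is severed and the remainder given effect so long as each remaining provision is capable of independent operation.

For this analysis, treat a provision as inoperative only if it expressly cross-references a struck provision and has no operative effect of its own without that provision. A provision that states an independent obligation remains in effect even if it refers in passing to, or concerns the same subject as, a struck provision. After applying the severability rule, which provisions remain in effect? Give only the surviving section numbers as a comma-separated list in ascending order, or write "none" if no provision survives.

¶1 is struck. The only function of ¶3 is the alternative disposition for ¶1, so it cannot stand once ¶1 is removed. ¶4 operates only by reference to ¶1, so it falls with ¶1. The only function of ¶5 is the trust for ¶1, so it cannot stand once ¶1 is removed. ¶6 has no operative effect of its own apart from ¶3 and is therefore inoperative. Under the stated default rule, only provisions that cannot operate independently fall away; the rest are enforced. That leaves ¶2, ¶7, ¶8, and ¶9 in effect.

2, 7, 8, 9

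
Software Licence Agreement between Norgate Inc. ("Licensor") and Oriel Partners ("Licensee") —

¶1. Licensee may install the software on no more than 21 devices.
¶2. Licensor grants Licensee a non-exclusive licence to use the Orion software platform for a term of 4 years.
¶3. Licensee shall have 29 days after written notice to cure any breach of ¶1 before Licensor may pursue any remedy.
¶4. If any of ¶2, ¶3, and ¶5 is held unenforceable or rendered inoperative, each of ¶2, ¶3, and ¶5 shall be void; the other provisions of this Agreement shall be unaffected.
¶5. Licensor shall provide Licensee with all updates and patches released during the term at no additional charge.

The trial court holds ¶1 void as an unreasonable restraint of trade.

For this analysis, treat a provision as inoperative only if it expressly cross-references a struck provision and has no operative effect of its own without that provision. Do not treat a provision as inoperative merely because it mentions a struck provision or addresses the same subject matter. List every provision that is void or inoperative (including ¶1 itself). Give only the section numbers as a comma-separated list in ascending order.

¶1 is struck. ¶3 has no operative effect of its own apart from ¶1 and is therefore inoperative. ¶4 declares ¶2, ¶3, and ¶5 mutually dependent; since one of them has fallen, all of them are of no effect. That brings down ¶2 and ¶5 as well. The remainder continues in force under ¶4. Only ¶4 remains in effect.

1, 2, 3, 5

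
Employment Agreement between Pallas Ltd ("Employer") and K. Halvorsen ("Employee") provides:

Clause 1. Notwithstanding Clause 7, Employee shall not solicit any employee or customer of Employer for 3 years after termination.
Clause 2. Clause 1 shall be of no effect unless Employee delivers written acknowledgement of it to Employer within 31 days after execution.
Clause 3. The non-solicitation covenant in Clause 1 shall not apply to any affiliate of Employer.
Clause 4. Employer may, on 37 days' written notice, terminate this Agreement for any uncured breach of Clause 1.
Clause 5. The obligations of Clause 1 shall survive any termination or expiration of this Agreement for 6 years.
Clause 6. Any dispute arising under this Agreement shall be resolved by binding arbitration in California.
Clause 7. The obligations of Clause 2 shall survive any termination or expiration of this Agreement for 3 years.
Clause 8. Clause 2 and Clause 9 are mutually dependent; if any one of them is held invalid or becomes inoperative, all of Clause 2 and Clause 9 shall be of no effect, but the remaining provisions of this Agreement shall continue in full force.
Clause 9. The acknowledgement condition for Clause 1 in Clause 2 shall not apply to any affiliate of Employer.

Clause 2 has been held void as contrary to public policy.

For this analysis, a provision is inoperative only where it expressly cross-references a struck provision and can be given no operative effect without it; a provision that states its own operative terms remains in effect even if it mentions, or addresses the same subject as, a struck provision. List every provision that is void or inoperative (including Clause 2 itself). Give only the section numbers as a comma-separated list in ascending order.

Clause 2 is struck. The only function of Clause 7 is the survival period for Clause 2, so it cannot stand once Clause 2 is removed. Clause 9 operates only by reference to Clause 2, so it falls with Clause 2. Clause 1 mentions Clause 7 but its own obligation stands independently of Clause 7, so Clause 1 is not affected. Clause 8 declares Clause 2 and Clause 9 mutually dependent; since one of them has fallen, all of them are of no effect. The remainder continues in force under Clause 8. The provisions still in force are Clause 1, Clause 3, Clause 4, Clause 5, Clause 6, and Clause 8.

2, 7, 9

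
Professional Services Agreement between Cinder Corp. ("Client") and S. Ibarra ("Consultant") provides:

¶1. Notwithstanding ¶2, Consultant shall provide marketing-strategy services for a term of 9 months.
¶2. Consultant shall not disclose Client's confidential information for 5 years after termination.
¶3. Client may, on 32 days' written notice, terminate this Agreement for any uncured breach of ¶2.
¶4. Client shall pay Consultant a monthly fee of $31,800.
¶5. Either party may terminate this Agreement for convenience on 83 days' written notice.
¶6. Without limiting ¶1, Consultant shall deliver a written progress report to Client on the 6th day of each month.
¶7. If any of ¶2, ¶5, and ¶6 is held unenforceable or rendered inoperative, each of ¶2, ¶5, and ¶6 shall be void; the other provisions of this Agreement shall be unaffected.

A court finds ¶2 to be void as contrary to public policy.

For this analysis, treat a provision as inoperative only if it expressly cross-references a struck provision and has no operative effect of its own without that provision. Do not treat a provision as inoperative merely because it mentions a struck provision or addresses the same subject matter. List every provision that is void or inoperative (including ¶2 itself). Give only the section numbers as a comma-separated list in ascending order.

2, 3, 5, 6

¶2 is struck. ¶3 has no operative effect of its own apart from ¶2 and is therefore inoperative. Although ¶1 refers to ¶2, its operative terms do not depend on ¶2, so it remains in effect. ¶7 declares ¶2, ¶5, and ¶6 mutually dependent; since one of them has fallen, all of them are of no effect. That brings down ¶5 and ¶6 as well. The remainder continues in force under ¶7. ¶1, ¶4, and ¶7 remain in effect.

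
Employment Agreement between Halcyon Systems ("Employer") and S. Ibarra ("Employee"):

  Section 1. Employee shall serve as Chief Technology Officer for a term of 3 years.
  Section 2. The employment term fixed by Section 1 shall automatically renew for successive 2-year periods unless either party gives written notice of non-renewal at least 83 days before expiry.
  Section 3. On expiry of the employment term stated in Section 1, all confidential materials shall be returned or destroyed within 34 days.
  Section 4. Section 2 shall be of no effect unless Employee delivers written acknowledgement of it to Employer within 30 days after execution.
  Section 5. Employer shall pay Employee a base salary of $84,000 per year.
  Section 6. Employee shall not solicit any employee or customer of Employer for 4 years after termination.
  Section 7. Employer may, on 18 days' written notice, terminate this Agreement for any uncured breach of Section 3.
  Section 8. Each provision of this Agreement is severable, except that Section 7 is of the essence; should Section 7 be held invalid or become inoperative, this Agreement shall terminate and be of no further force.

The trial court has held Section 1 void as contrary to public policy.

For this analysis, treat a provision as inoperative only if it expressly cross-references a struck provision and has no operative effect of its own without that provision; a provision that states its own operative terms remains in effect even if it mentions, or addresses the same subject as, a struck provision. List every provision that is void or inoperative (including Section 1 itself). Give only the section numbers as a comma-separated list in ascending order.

Section 1 is struck. Section 2 operates only by reference to Section 1, so it falls with Section 1. Section 3 has no operative effect of its own apart from Section 1 and is therefore inoperative. Section 4 merely fixes the acknowledgement condition for Section 2; with Section 2 gone it has nothing to operate on and falls away. The only function of Section 7 is the termination right for breach of Section 3, so it cannot stand once Section 3 is removed. Section 8 makes Section 7 an essential term, and Section 7 has been rendered inoperative by the cascade; under Section 8, the entire Agreement is therefore void. No provision of the Agreement survives.

1, 2, 3, 4, 5, 6, 7, 8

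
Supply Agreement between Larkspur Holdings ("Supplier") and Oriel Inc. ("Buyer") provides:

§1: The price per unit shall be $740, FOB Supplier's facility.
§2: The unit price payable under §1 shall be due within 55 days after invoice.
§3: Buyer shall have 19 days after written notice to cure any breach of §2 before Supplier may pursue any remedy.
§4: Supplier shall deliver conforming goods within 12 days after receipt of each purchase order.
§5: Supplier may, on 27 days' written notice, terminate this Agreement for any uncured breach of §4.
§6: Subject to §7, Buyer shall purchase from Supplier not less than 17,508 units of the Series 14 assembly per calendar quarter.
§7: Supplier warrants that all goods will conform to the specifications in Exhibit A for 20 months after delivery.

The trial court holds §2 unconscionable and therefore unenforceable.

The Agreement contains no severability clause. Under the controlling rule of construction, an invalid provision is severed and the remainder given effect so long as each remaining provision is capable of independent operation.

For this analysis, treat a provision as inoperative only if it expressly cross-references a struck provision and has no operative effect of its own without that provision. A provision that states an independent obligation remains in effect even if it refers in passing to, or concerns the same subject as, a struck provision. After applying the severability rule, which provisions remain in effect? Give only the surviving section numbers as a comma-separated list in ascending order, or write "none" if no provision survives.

1, 4, 5, 6, 7

§2 is struck. §3 has no operative effect of its own apart from §2 and is therefore inoperative. With no severability clause, the stated default rule severs what cannot stand and enforces each remaining provision that can operate on its own. §1, §4, §5, §6, and §7 remain in effect.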